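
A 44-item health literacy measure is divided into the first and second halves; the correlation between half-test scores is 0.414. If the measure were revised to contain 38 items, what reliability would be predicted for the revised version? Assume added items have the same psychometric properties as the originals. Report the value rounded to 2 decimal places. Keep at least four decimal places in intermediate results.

0.55

Spearman-Brown correction (n = 2): r_full = 2·0.414/(1 + 0.414) = 0.5856
Length factor from 44 to 38 items: n = 38/44 = 0.8636
r_new = n·r_full / (1 + (n − 1)·r_full) = 0.5057 / 0.9201 ≈ 0.5496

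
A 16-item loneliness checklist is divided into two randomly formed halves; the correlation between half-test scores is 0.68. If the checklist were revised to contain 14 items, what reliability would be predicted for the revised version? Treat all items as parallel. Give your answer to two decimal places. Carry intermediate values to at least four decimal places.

Spearman-Brown correction (n = 2): r_full = 2·0.68/(1 + 0.68) = 0.8095
Length factor from 16 to 14 items: n = 14/16 = 0.8750
r_new = n·r_full / (1 + (n − 1)·r_full) = 0.7083 / 0.8988 ≈ 0.7881

0.79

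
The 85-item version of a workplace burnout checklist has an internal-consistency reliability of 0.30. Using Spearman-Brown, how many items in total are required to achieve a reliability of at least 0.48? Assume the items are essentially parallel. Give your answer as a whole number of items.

Invert Spearman-Brown to solve for n:
n = r_target (1 − r_old) / [ r_old (1 − r_target) ]
n = 0.48 × (1 − 0.30) / [ 0.30 × (1 − 0.48) ]
n = 0.3360 / 0.1560 ≈ 2.1538
Items needed = n × 85 = 2.1538 × 85 ≈ 183.07 → round up to 184

184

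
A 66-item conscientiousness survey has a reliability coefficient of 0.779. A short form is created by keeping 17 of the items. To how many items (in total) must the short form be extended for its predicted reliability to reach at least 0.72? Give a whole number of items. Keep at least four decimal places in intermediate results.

49

First, r for the 17-item form: n = 17/66 = 0.2576, so r_17 = 0.2576·0.779/(1 + (0.2576 − 1)·0.779) = 0.4759
Length factor from the short form to reach 0.72: n' = 0.72(1 − 0.4759) / [0.4759(1 − 0.72)] ≈ 2.8319
Total items = 2.8319 × 17 = 48.14, rounded up to 49.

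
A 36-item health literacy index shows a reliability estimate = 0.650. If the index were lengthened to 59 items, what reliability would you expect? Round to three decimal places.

0.753

n = 59/36 = 1.6389
Apply the Spearman-Brown prophecy formula, r' = nr / [1 + (n − 1)r]:
r_new = 1.6389·0.650 / [1 + (1.6389 − 1)·0.650]
     = 1.0653 / 1.4153 = 0.7527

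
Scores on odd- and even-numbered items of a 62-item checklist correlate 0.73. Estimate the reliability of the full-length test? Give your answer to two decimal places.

Each half is half the length of the full test, so the full test is n = 2 times a half.
r_full = 2r_hh / (1 + r_hh) = 2 × 0.73 / (1 + 0.73)
r_full = 1.4600 / 1.7300 ≈ 0.8439

0.84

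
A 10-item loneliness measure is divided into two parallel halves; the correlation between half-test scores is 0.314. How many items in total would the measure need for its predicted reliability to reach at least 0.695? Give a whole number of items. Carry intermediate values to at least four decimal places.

25

r_full = 2(0.314)/(1 + 0.314) = 0.4779
n = r_tgt(1 − r_full) / [r_full(1 − r_tgt)] = 0.695 × 0.5221 / (0.4779 × 0.305) ≈ 2.4894
Required items = 2.4894 × 10 = 24.89, so 25 items.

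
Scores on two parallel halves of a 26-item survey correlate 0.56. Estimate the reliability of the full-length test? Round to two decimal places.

0.72

The full test is twice the length of either half (n = 2).
r_full = 2(0.56) / (1 + 0.56)
r_full = 1.1200 / 1.5600 ≈ 0.7179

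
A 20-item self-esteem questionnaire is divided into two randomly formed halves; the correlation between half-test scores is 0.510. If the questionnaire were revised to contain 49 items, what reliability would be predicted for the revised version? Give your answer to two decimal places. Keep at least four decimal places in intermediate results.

0.84

Full-test reliability from the split-half r: r_full = 2(0.510)/(1 + 0.510) = 0.6755
Length factor from 20 to 49 items: n = 49/20 = 2.4500
r_new = n·r_full / (1 + (n − 1)·r_full) = 1.6550 / 1.9795 ≈ 0.8361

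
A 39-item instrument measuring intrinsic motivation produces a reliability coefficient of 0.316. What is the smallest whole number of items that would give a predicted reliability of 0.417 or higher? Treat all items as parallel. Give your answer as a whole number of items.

61

Invert Spearman-Brown to solve for n:
n = r*(1 − r) / [ r (1 − r*) ]
n = 0.417 × (1 − 0.316) / [ 0.316 × (1 − 0.417) ]
n = 0.285228 / 0.184228 ≈ 1.5482
1.5482 × 39 = 60.38 → 61 items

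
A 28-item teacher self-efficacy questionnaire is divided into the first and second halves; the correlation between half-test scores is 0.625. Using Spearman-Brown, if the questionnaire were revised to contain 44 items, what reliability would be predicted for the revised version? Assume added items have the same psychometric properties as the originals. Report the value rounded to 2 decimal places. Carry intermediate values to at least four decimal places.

Spearman-Brown correction (n = 2): r_full = 2·0.625/(1 + 0.625) = 0.7692
Then adjust to 44 items: n = 44/28 = 1.5714
r_new = n·r_full / (1 + (n − 1)·r_full) = 1.2087 / 1.4395 ≈ 0.8397

0.84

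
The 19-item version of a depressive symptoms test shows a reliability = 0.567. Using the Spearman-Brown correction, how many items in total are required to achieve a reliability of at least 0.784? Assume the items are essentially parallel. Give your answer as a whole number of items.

53

Rearranging the Spearman-Brown formula for n,
n = r*(1 − r) / [ r (1 − r*) ]
n = [0.784 × 0.433] / [0.567 × 0.216]
n = 0.339472 / 0.122472 ≈ 2.7718
2.7718 × 19 = 52.66 → 53 items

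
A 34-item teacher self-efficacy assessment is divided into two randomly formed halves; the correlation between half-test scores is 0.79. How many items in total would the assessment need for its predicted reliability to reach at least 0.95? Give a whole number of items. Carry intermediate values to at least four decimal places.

86

Corrected full-test reliability: r_full = 2 × 0.79 / (1 + 0.79) ≈ 0.8827
n = r_tgt(1 − r_full) / [r_full(1 − r_tgt)] = 0.95 × 0.1173 / (0.8827 × 0.05) ≈ 2.5249
Items = 2.5249 × 34 ≈ 85.85 → 86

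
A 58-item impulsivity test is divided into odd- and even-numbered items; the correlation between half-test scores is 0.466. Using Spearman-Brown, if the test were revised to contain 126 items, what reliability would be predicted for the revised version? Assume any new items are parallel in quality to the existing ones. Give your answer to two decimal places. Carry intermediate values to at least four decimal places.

First correct the split-half correlation to full-test reliability: r_full = 2 × 0.466 / (1 + 0.466) ≈ 0.6357
Length factor from 58 to 126 items: n = 126/58 = 2.1724
r_new = n·r_full / (1 + (n − 1)·r_full) = 1.3810 / 1.7453 ≈ 0.7913

0.79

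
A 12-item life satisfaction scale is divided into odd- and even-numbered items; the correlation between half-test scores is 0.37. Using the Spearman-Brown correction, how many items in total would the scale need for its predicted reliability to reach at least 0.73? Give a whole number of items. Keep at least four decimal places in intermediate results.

r_full = 2(0.37)/(1 + 0.37) = 0.5401
n = r_tgt(1 − r_full) / [r_full(1 − r_tgt)] = 0.73 × 0.4599 / (0.5401 × 0.27) ≈ 2.3022
Items = 2.3022 × 12 ≈ 27.63 → 28

28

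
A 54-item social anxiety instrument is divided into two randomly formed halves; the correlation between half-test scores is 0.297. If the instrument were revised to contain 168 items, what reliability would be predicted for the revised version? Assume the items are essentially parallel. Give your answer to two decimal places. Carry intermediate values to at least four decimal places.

Full-test reliability from the split-half r: r_full = 2(0.297)/(1 + 0.297) = 0.4580
Length factor from 54 to 168 items: n = 168/54 = 3.1111
r_new = n·r_full / (1 + (n − 1)·r_full) = 1.4249 / 1.9669 ≈ 0.7244

0.72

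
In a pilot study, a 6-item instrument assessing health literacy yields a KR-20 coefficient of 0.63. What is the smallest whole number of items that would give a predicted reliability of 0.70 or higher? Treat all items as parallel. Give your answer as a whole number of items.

n = 0.70(1 − 0.63) / [0.63(1 − 0.70)]
  = 0.2590 / 0.1890 = 1.3704
So the test needs 1.3704 × 6 ≈ 8.22 items; rounding up, 9.

9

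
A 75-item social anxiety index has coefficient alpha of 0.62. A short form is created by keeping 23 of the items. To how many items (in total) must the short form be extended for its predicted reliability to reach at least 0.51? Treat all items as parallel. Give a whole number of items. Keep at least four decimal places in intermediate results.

48

First, r for the 23-item form: n = 23/75 = 0.3067, so r_23 = 0.3067·0.62/(1 + (0.3067 − 1)·0.62) = 0.3335
Then solve for n' with r_old = 0.3335, r_target = 0.51: n' = 0.51(1 − 0.3335)/[0.3335(1 − 0.51)] = 2.0801
Total items = 2.0801 × 23 = 47.84, rounded up to 48.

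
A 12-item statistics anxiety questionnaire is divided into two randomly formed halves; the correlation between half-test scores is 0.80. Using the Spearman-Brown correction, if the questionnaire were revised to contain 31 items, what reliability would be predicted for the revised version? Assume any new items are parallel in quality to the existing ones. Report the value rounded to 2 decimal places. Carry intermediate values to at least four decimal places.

0.95

Full-test reliability from the split-half r: r_full = 2(0.80)/(1 + 0.80) = 0.8889
Length factor from 12 to 31 items: n = 31/12 = 2.5833
r_new = n·r_full / (1 + (n − 1)·r_full) = 2.2963 / 2.4074 ≈ 0.9539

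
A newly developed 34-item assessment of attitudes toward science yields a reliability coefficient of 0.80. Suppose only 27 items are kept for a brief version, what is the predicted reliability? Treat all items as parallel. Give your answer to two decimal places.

0.76

The new length is 27/34 = 0.7941 times the old.
r_new = (0.7941 × 0.80) / (1 + (0.7941 − 1) × 0.80)
     = 0.6353 / 0.8353 = 0.7606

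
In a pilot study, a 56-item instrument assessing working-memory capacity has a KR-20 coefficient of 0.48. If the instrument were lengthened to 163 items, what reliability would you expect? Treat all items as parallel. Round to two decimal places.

0.73

The new length is 163/56 = 2.9107 times the old.
r_new = 2.9107·0.48 / [1 + (2.9107 − 1)·0.48]
r_new = 1.3971 / 1.9171 ≈ 0.7288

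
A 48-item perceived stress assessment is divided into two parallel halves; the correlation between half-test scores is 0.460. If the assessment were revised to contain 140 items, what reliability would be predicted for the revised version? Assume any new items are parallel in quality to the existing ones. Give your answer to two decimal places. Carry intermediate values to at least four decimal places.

0.83

Spearman-Brown correction (n = 2): r_full = 2·0.460/(1 + 0.460) = 0.6301
Length factor from 48 to 140 items: n = 140/48 = 2.9167
r_new = n·r_full / (1 + (n − 1)·r_full) = 1.8378 / 2.2077 ≈ 0.8325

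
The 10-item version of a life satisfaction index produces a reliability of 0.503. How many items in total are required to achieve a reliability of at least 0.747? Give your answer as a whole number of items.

Rearranging the Spearman-Brown formula for n,
n = r*(1 − r) / [ r (1 − r*) ]
n = 0.747 × (1 − 0.503) / [ 0.503 × (1 − 0.747) ]
  = 0.371259 / 0.127259 = 2.9173
2.9173 × 10 = 29.17 → 30 items

30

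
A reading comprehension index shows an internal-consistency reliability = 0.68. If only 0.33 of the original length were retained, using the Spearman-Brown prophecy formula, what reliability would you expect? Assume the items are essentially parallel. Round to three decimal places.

0.412

r_new = (0.33 × 0.68) / (1 + (0.33 − 1) × 0.68)
     = 0.2244 / 0.5444 = 0.4122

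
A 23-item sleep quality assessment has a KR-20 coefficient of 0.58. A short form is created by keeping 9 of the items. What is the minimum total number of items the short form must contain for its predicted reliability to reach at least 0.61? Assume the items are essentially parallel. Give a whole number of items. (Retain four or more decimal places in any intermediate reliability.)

First, r for the 9-item form: n = 9/23 = 0.3913, so r_9 = 0.3913·0.58/(1 + (0.3913 − 1)·0.58) = 0.3508
Then solve for n' with r_old = 0.3508, r_target = 0.61: n' = 0.61(1 − 0.3508)/[0.3508(1 − 0.61)] = 2.8946
Total items = 2.8946 × 9 = 26.05, rounded up to 27.

27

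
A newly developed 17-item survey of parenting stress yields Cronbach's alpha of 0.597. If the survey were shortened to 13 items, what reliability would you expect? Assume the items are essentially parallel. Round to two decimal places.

Length ratio n = 13/17 = 0.7647
Spearman-Brown: r_new = n·r / (1 + (n − 1)·r)
r_new = 0.7647·0.597 / [1 + (0.7647 − 1)·0.597]
     = 0.4565 / 0.8595 = 0.5311

0.53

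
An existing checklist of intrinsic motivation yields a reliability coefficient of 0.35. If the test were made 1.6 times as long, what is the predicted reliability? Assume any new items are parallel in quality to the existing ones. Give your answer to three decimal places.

0.463

r_new = 1.6·0.35 / [1 + (1.6 − 1)·0.35]
     = 0.5600 / 1.2100 = 0.4628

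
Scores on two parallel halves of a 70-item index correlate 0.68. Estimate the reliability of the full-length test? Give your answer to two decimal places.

The full test is twice the length of either half (n = 2).
r_full = 2(0.68) / (1 + 0.68)
       = 1.3600 / 1.6800 = 0.8095

0.81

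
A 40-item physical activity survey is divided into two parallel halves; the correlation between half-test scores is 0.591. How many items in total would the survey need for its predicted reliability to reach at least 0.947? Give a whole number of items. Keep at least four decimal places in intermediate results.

248

Corrected full-test reliability: r_full = 2 × 0.591 / (1 + 0.591) ≈ 0.7429
Solve Spearman-Brown for n: n = 0.947(1 − 0.7429) / [0.7429(1 − 0.947)] = 6.1837
Required items = 6.1837 × 40 = 247.35, so 248 items.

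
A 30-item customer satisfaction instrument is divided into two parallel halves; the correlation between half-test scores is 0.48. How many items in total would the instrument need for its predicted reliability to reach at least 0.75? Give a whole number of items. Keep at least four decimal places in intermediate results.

Corrected full-test reliability: r_full = 2 × 0.48 / (1 + 0.48) ≈ 0.6486
n = r_tgt(1 − r_full) / [r_full(1 − r_tgt)] = 0.75 × 0.3514 / (0.6486 × 0.25) ≈ 1.6253
Required items = 1.6253 × 30 = 48.76, so 49 items.

49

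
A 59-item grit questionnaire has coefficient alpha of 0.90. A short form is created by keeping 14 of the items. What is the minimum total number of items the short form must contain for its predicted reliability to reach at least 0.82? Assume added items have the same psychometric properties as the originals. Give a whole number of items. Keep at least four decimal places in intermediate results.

30

Short-form reliability: n = 14/59 = 0.2373; r_14 = n·r/(1+(n−1)r) ≈ 0.6811
Then solve for n' with r_old = 0.6811, r_target = 0.82: n' = 0.82(1 − 0.6811)/[0.6811(1 − 0.82)] = 2.1330
Total items = 2.1330 × 14 = 29.86, rounded up to 30.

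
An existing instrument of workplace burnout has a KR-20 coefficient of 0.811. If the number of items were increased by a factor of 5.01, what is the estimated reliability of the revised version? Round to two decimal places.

0.96

By Spearman-Brown, r_new = n r / (1 + (n − 1) r).
r_new = 5.01·0.811 / [1 + (5.01 − 1)·0.811]
     = 4.0631 / 4.2521 = 0.9556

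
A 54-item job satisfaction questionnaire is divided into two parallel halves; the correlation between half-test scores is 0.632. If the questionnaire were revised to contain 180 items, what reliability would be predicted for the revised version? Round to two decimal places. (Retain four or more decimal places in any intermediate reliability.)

0.92

Spearman-Brown correction (n = 2): r_full = 2·0.632/(1 + 0.632) = 0.7745
Then adjust to 180 items: n = 180/54 = 3.3333
r_new = n·r_full / (1 + (n − 1)·r_full) = 2.5816 / 2.8071 ≈ 0.9197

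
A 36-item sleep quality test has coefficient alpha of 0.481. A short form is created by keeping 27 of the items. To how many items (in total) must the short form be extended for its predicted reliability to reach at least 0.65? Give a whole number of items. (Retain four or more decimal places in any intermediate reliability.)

73

First, r for the 27-item form: n = 27/36 = 0.7500, so r_27 = 0.7500·0.481/(1 + (0.7500 − 1)·0.481) = 0.4101
Length factor from the short form to reach 0.65: n' = 0.65(1 − 0.4101) / [0.4101(1 − 0.65)] ≈ 2.6714
Items = 2.6714 × 27 ≈ 72.13 → 73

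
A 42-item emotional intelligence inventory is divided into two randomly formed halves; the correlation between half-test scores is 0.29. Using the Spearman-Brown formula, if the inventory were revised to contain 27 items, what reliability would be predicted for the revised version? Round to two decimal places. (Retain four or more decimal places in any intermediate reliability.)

0.34

Full-test reliability from the split-half r: r_full = 2(0.29)/(1 + 0.29) = 0.4496
Length factor from 42 to 27 items: n = 27/42 = 0.6429
r_new = n·r_full / (1 + (n − 1)·r_full) = 0.2890 / 0.8394 ≈ 0.3443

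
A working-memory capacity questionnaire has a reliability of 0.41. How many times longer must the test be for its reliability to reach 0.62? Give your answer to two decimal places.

n = 0.62 × (1 − 0.41) / [ 0.41 × (1 − 0.62) ]
  = 0.3658 / 0.1558 = 2.3479

2.35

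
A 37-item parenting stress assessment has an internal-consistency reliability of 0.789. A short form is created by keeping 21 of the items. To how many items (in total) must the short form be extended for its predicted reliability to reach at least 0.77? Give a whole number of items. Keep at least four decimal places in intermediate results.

Short-form reliability: n = 21/37 = 0.5676; r_21 = n·r/(1+(n−1)r) ≈ 0.6797
Length factor from the short form to reach 0.77: n' = 0.77(1 − 0.6797) / [0.6797(1 − 0.77)] ≈ 1.5776
Total items = 1.5776 × 21 = 33.13, rounded up to 34.

34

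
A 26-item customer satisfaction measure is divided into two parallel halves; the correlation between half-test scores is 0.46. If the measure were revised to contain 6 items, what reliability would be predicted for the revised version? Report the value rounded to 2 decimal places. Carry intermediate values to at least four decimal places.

0.28

First correct the split-half correlation to full-test reliability: r_full = 2 × 0.46 / (1 + 0.46) ≈ 0.6301
Length factor from 26 to 6 items: n = 6/26 = 0.2308
r_new = n·r_full / (1 + (n − 1)·r_full) = 0.1454 / 0.5153 ≈ 0.2822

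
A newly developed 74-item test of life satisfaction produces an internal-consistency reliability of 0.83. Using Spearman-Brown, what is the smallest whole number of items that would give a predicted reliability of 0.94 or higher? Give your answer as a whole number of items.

238

Invert Spearman-Brown to solve for n:
n = r_target (1 − r_old) / [ r_old (1 − r_target) ]
n = 0.94(1 − 0.83) / [0.83(1 − 0.94)]
n = 0.1598 / 0.0498 ≈ 3.2088
3.2088 × 74 = 237.45 → 238 items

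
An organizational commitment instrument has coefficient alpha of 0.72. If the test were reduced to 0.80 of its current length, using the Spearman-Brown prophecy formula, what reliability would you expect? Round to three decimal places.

Apply the Spearman-Brown prophecy formula, r' = nr / [1 + (n − 1)r]:
r_new = (0.8 × 0.72) / (1 + (0.8 − 1) × 0.72)
r_new = 0.5760 / 0.8560 ≈ 0.6729

0.673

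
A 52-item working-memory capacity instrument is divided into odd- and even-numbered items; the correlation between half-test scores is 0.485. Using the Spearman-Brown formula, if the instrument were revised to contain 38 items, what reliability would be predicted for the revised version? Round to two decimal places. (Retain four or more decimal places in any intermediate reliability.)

0.58

Spearman-Brown correction (n = 2): r_full = 2·0.485/(1 + 0.485) = 0.6532
Then adjust to 38 items: n = 38/52 = 0.7308
r_new = n·r_full / (1 + (n − 1)·r_full) = 0.4774 / 0.8242 ≈ 0.5792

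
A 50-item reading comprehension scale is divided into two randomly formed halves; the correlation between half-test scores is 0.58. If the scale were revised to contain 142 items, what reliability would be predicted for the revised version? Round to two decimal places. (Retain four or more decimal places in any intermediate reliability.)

Spearman-Brown correction (n = 2): r_full = 2·0.58/(1 + 0.58) = 0.7342
Then adjust to 142 items: n = 142/50 = 2.8400
r_new = n·r_full / (1 + (n − 1)·r_full) = 2.0851 / 2.3509 ≈ 0.8869

0.89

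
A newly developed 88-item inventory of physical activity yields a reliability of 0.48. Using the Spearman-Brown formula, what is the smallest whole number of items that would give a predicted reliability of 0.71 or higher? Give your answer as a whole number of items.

234

Invert Spearman-Brown to solve for n:
n = r_target (1 − r_old) / [ r_old (1 − r_target) ]
n = 0.71 × (1 − 0.48) / [ 0.48 × (1 − 0.71) ]
  = 0.3692 / 0.1392 = 2.6523
Items needed = n × 88 = 2.6523 × 88 ≈ 233.40 → round up to 234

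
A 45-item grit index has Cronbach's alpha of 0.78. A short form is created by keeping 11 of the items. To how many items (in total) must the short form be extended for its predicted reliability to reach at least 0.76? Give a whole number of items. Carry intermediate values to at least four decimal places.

41

First, r for the 11-item form: n = 11/45 = 0.2444, so r_11 = 0.2444·0.78/(1 + (0.2444 − 1)·0.78) = 0.4642
Then solve for n' with r_old = 0.4642, r_target = 0.76: n' = 0.76(1 − 0.4642)/[0.4642(1 − 0.76)] = 3.6551
Total items = 3.6551 × 11 = 40.21, rounded up to 41.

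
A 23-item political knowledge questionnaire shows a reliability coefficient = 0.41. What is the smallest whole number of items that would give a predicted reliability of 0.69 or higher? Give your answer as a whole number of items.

74

Spearman-Brown solved for the length factor n:
n = r_target (1 − r_old) / [ r_old (1 − r_target) ]
n = [0.69 × 0.59] / [0.41 × 0.31]
  = 0.4071 / 0.1271 = 3.2030
3.2030 × 23 = 73.67 → 74 items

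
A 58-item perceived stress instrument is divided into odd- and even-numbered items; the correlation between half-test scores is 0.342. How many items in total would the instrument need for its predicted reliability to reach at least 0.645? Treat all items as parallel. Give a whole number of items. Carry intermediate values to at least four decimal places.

102

r_full = 2(0.342)/(1 + 0.342) = 0.5097
Solve Spearman-Brown for n: n = 0.645(1 − 0.5097) / [0.5097(1 − 0.645)] = 1.7477
Required items = 1.7477 × 58 = 101.37, so 102 items.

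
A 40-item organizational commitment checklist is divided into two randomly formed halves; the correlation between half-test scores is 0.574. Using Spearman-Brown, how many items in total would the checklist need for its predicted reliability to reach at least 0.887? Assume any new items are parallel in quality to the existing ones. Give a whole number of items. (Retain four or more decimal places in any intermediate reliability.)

117

Corrected full-test reliability: r_full = 2 × 0.574 / (1 + 0.574) ≈ 0.7294
Solve Spearman-Brown for n: n = 0.887(1 − 0.7294) / [0.7294(1 − 0.887)] = 2.9121
Items = 2.9121 × 40 ≈ 116.48 → 117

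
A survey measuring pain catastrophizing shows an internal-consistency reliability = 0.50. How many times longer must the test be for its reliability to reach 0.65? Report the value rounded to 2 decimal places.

1.86

Rearranging the Spearman-Brown formula for n,
n = r*(1 − r) / [ r (1 − r*) ]
n = 0.65 × (1 − 0.50) / [ 0.50 × (1 − 0.65) ]
n = 0.3250 / 0.1750 ≈ 1.8571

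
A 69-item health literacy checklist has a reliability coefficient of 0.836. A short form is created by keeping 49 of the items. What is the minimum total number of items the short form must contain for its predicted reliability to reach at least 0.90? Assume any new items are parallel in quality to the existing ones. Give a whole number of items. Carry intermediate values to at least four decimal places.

122

First, r for the 49-item form: n = 49/69 = 0.7101, so r_49 = 0.7101·0.836/(1 + (0.7101 − 1)·0.836) = 0.7835
Then solve for n' with r_old = 0.7835, r_target = 0.90: n' = 0.90(1 − 0.7835)/[0.7835(1 − 0.90)] = 2.4869
Total items = 2.4869 × 49 = 121.86, rounded up to 122.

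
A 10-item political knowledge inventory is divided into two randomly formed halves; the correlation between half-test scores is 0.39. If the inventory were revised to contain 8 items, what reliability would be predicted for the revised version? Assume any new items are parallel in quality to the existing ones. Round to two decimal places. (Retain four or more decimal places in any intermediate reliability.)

First correct the split-half correlation to full-test reliability: r_full = 2 × 0.39 / (1 + 0.39) ≈ 0.5612
Then adjust to 8 items: n = 8/10 = 0.8000
r_new = n·r_full / (1 + (n − 1)·r_full) = 0.4490 / 0.8878 ≈ 0.5057

0.51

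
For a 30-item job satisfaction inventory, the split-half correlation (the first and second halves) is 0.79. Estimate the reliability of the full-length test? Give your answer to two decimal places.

0.88

r_full = 2(0.79) / (1 + 0.79)
       = 1.5800 / 1.7900 = 0.8827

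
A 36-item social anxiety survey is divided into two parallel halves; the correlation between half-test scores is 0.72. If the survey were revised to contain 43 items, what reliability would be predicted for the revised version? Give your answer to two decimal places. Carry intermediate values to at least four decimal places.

Spearman-Brown correction (n = 2): r_full = 2·0.72/(1 + 0.72) = 0.8372
Length factor from 36 to 43 items: n = 43/36 = 1.1944
r_new = n·r_full / (1 + (n − 1)·r_full) = 1.0000 / 1.1628 ≈ 0.8600

0.86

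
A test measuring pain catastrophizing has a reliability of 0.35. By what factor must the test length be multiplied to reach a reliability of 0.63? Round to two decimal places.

Rearranging the Spearman-Brown formula for n,
n = r*(1 − r) / [ r (1 − r*) ]
n = 0.63 × (1 − 0.35) / [ 0.35 × (1 − 0.63) ]
  = 0.4095 / 0.1295 = 3.1622

3.16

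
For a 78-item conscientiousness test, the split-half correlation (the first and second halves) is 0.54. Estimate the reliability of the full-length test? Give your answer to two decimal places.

0.70

r_full = 2(0.54) / (1 + 0.54)
       = 1.0800 / 1.5400 = 0.7013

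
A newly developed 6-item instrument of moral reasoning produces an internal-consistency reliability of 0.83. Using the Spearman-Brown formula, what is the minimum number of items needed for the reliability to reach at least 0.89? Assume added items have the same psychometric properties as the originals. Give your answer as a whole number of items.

10

Rearranging the Spearman-Brown formula for n,
n = r_target (1 − r_old) / [ r_old (1 − r_target) ]
n = 0.89(1 − 0.83) / [0.83(1 − 0.89)]
  = 0.1513 / 0.0913 = 1.6572
Items needed = n × 6 = 1.6572 × 6 ≈ 9.94 → round up to 10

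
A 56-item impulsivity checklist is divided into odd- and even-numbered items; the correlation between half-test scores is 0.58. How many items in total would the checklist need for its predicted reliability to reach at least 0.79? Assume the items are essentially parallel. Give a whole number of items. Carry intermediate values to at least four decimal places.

77

r_full = 2(0.58)/(1 + 0.58) = 0.7342
Solve Spearman-Brown for n: n = 0.79(1 − 0.7342) / [0.7342(1 − 0.79)] = 1.3619
Required items = 1.3619 × 56 = 76.27, so 77 items.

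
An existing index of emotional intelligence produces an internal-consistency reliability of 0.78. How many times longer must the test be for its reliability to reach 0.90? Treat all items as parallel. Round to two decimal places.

2.54

n = [0.90 × 0.22] / [0.78 × 0.10]
n = 0.1980 / 0.0780 ≈ 2.5385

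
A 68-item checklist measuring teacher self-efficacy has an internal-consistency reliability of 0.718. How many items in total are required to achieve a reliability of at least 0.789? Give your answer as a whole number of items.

100

n = 0.789 × (1 − 0.718) / [ 0.718 × (1 − 0.789) ]
  = 0.222498 / 0.151498 = 1.4687
1.4687 × 68 = 99.87 → 100 items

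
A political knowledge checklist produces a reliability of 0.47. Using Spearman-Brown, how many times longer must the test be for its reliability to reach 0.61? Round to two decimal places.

1.76

Invert Spearman-Brown to solve for n:
n = r*(1 − r) / [ r (1 − r*) ]
n = 0.61 × (1 − 0.47) / [ 0.47 × (1 − 0.61) ]
n = 0.3233 / 0.1833 ≈ 1.7638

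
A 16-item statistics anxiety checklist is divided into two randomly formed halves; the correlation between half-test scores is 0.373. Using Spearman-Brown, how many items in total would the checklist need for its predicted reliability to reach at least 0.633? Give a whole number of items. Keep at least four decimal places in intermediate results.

r_full = 2(0.373)/(1 + 0.373) = 0.5433
Solve Spearman-Brown for n: n = 0.633(1 − 0.5433) / [0.5433(1 − 0.633)] = 1.4499
Items = 1.4499 × 16 ≈ 23.20 → 24

24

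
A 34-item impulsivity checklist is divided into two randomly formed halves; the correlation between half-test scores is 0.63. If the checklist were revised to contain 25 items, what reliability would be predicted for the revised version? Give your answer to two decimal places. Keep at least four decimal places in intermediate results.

Full-test reliability from the split-half r: r_full = 2(0.63)/(1 + 0.63) = 0.7730
Length factor from 34 to 25 items: n = 25/34 = 0.7353
r_new = n·r_full / (1 + (n − 1)·r_full) = 0.5684 / 0.7954 ≈ 0.7146

0.71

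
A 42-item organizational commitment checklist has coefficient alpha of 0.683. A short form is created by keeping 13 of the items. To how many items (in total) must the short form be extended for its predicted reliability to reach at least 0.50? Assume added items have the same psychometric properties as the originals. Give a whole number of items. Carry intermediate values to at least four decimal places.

20

Short-form reliability: n = 13/42 = 0.3095; r_13 = n·r/(1+(n−1)r) ≈ 0.4001
Length factor from the short form to reach 0.50: n' = 0.50(1 − 0.4001) / [0.4001(1 − 0.50)] ≈ 1.4994
Items = 1.4994 × 13 ≈ 19.49 → 20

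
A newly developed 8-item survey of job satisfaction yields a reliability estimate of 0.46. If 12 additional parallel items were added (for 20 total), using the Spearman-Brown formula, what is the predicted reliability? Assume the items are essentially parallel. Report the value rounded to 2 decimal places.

Length ratio n = 20/8 = 2.5
Spearman-Brown: r_new = n·r / (1 + (n − 1)·r)
r_new = 2.5·0.46 / [1 + (2.5 − 1)·0.46]
r_new = 1.1500 / 1.6900 ≈ 0.6805

0.68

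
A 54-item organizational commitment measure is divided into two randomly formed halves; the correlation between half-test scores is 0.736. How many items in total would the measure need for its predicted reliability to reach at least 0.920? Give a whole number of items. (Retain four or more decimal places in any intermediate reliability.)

112

r_full = 2(0.736)/(1 + 0.736) = 0.8479
n = r_tgt(1 − r_full) / [r_full(1 − r_tgt)] = 0.920 × 0.1521 / (0.8479 × 0.080) ≈ 2.0629
Required items = 2.0629 × 54 = 111.40, so 112 items.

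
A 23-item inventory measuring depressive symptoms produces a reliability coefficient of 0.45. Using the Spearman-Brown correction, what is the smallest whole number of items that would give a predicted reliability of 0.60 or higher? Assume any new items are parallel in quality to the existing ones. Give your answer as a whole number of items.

43

Spearman-Brown solved for the length factor n:
n = r*(1 − r) / [ r (1 − r*) ]
n = 0.60(1 − 0.45) / [0.45(1 − 0.60)]
  = 0.3300 / 0.1800 = 1.8333
Items needed = n × 23 = 1.8333 × 23 ≈ 42.17 → round up to 43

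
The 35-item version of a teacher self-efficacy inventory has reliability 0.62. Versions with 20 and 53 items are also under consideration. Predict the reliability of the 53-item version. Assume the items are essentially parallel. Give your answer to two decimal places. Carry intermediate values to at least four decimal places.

Only the ratio of lengths matters: n = 53/35 = 1.5143
r_{53} = n·r / (1 + (n − 1)·r) = 0.9389 / 1.3189 ≈ 0.7119

0.71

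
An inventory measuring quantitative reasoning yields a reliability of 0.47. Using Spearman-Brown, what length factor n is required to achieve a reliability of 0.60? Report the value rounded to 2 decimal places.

1.69

Invert Spearman-Brown to solve for n:
n = r*(1 − r) / [ r (1 − r*) ]
n = 0.60(1 − 0.47) / [0.47(1 − 0.60)]
n = 0.3180 / 0.1880 ≈ 1.6915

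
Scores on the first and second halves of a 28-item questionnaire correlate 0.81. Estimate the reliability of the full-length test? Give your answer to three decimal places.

Apply the Spearman-Brown correction with n = 2:
r_full = 2(0.81) / (1 + 0.81)
       = 1.6200 / 1.8100 = 0.8950

0.895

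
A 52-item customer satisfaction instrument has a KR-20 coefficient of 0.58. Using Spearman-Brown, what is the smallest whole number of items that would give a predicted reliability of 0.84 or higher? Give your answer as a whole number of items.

198

n = 0.84 × (1 − 0.58) / [ 0.58 × (1 − 0.84) ]
  = 0.3528 / 0.0928 = 3.8017
Items needed = n × 52 = 3.8017 × 52 ≈ 197.69 → round up to 198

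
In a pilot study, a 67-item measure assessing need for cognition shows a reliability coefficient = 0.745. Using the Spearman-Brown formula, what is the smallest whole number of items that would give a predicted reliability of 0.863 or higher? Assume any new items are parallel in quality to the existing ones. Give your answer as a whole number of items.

145

n = 0.863 × (1 − 0.745) / [ 0.745 × (1 − 0.863) ]
n = 0.220065 / 0.102065 ≈ 2.1561
2.1561 × 67 = 144.46 → 145 items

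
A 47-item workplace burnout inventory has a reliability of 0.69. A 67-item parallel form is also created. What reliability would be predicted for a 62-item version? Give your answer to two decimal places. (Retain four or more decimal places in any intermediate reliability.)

0.75

Only the ratio of lengths matters: n = 62/47 = 1.3191
r_{62} = n·r / (1 + (n − 1)·r) = 0.9102 / 1.2202 ≈ 0.7459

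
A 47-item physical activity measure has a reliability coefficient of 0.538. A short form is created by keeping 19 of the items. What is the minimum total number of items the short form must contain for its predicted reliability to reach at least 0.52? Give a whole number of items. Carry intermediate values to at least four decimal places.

44

Short-form reliability: n = 19/47 = 0.4043; r_19 = n·r/(1+(n−1)r) ≈ 0.3201
Length factor from the short form to reach 0.52: n' = 0.52(1 − 0.3201) / [0.3201(1 − 0.52)] ≈ 2.3010
Total items = 2.3010 × 19 = 43.72, rounded up to 44.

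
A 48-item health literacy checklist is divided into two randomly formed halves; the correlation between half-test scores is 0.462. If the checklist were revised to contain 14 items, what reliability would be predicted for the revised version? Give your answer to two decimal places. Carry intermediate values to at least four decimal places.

First correct the split-half correlation to full-test reliability: r_full = 2 × 0.462 / (1 + 0.462) ≈ 0.6320
Length factor from 48 to 14 items: n = 14/48 = 0.2917
r_new = n·r_full / (1 + (n − 1)·r_full) = 0.1844 / 0.5524 ≈ 0.3338

0.33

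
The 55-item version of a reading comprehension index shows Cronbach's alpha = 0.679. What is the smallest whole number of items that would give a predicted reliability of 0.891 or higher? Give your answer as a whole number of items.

n = 0.891 × (1 − 0.679) / [ 0.679 × (1 − 0.891) ]
  = 0.286011 / 0.074011 = 3.8644
Items needed = n × 55 = 3.8644 × 55 ≈ 212.54 → round up to 213

213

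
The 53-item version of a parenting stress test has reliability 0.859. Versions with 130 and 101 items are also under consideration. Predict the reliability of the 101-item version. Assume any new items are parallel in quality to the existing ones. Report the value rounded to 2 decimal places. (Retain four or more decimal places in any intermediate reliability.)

Only the ratio of lengths matters: n = 101/53 = 1.9057
r_{101} = n·r / (1 + (n − 1)·r) = 1.6370 / 1.7780 ≈ 0.9207

0.92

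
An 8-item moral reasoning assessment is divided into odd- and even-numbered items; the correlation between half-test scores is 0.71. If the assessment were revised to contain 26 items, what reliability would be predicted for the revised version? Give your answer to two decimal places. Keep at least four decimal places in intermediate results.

First correct the split-half correlation to full-test reliability: r_full = 2 × 0.71 / (1 + 0.71) ≈ 0.8304
Length factor from 8 to 26 items: n = 26/8 = 3.2500
r_new = n·r_full / (1 + (n − 1)·r_full) = 2.6988 / 2.8684 ≈ 0.9409

0.94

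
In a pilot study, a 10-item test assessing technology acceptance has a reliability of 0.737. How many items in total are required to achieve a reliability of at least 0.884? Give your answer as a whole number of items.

28

n = 0.884(1 − 0.737) / [0.737(1 − 0.884)]
n = 0.232492 / 0.085492 ≈ 2.7195
Items needed = n × 10 = 2.7195 × 10 ≈ 27.20 → round up to 28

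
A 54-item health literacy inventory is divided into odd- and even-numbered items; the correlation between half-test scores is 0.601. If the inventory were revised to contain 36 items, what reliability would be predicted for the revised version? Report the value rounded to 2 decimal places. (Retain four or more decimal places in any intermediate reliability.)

0.67

Full-test reliability from the split-half r: r_full = 2(0.601)/(1 + 0.601) = 0.7508
Length factor from 54 to 36 items: n = 36/54 = 0.6667
r_new = n·r_full / (1 + (n − 1)·r_full) = 0.5006 / 0.7498 ≈ 0.6676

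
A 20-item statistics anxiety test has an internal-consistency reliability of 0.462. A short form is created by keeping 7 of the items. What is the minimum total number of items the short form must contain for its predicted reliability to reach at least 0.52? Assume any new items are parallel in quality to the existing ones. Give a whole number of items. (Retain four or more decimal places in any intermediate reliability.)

Short-form reliability: n = 7/20 = 0.3500; r_7 = n·r/(1+(n−1)r) ≈ 0.2311
Length factor from the short form to reach 0.52: n' = 0.52(1 − 0.2311) / [0.2311(1 − 0.52)] ≈ 3.6044
Items = 3.6044 × 7 ≈ 25.23 → 26

26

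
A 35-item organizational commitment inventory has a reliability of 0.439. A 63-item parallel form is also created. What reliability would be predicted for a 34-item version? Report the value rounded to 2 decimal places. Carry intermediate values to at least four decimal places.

Only the ratio of lengths matters: n = 34/35 = 0.9714
r_{34} = n·r / (1 + (n − 1)·r) = 0.4264 / 0.9874 ≈ 0.4318

0.43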